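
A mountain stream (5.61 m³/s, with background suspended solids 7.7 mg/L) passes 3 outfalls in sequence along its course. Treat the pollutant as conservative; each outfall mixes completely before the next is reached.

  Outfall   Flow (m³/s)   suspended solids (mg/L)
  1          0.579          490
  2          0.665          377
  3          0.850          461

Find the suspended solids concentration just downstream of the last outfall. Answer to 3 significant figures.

After outfall 1: Q = 5.610 + 0.5790 = 6.189 m³/s; C = (5.610·7.700 + 0.5790·490.0)/6.189 = 52.82 mg/L.
After outfall 2: Q = 6.189 + 0.6650 = 6.854 m³/s; C = (6.189·52.82 + 0.6650·377.0)/6.854 = 84.27 mg/L.
After outfall 3: Q = 6.854 + 0.8500 = 7.704 m³/s; C = (6.854·84.27 + 0.8500·461.0)/7.704 = 125.8 mg/L.

126 mg/L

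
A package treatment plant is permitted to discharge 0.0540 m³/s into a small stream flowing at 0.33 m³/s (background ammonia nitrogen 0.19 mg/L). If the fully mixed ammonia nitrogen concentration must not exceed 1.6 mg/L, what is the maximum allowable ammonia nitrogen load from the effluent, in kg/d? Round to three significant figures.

47.7 kg/d

Mass balance at the limit: 0.3300·0.1900 + 0.05400·Cₑ = 0.3840·1.6 → Cₑ = 10.22 mg/L.
Load = 0.05400 m³/s × 10.22 g/m³ × 86 400 s/d = 47.67 kg/d.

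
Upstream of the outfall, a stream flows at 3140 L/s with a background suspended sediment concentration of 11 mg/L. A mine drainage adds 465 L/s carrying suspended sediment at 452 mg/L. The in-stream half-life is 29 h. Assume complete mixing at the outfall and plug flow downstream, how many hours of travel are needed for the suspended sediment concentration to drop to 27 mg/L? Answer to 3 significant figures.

38.6 h

Mixed concentration C = ΣQC/ΣQ = (3140·11.00 + 465.0·452.0) / 3605 = 244700/3605 = 67.88 mg/L.
Half-life 29 h → k = ln 2 / 29 = 0.02390 h⁻¹ = 0.5736 d⁻¹.
67.88·exp(−k·t) = 27 → t = ln(67.88/27)/k = 138900 s = 38.57 h.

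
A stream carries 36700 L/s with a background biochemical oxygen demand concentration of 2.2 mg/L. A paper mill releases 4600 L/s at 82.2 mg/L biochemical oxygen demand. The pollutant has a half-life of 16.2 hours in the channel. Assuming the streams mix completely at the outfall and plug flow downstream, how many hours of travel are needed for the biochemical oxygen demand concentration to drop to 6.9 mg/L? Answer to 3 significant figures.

11.1 h

Flow-weighted average: C = (36700·2.200 + 4600·82.20) / 41300 = 458900/41300 = 11.11 mg/L.
Half-life 16.2 h → k = ln 2 / 16.2 = 0.04279 h⁻¹ = 1.027 d⁻¹.
11.11·exp(−k·t) = 6.9 → t = ln(11.11/6.9)/k = 40080 s = 11.13 h.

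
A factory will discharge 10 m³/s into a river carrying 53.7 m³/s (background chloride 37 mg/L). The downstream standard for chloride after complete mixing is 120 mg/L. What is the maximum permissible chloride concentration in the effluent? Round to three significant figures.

At the limit, (Qr·Cr + Qe·Cₑ)/(Qr + Qe) = 120:
Cₑ = (63.70·120 − 53.70·37.00) / 10.00 = 565.7 mg/L.

566 mg/L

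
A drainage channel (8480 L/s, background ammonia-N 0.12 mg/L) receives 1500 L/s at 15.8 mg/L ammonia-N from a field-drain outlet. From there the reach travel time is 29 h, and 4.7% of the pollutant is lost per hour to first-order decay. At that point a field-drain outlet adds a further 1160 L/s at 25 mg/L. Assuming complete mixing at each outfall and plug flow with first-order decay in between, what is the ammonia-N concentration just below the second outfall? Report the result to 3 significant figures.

Mixed concentration C = ΣQC/ΣQ = (8480·0.1200 + 1500·15.80) / 9980 = 24720/9980 = 2.477 mg/L; combined flow 9980 L/s.
4.7%/h lost → k = −ln(1 − 0.047) = 0.04814 h⁻¹.
Decay over the reach: 2.477·exp(−kt) = 2.477·0.2476 = 0.6132 mg/L.
At the second outfall, C = (9980·0.6132 + 1160·25.00) / (9980 + 1160) = 3.153 mg/L.

3.15 mg/L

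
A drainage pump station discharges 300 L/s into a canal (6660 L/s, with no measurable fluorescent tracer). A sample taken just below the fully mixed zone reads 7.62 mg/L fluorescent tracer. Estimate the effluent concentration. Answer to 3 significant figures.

Mass balance: 6660·0 + 300.0·Cₑ = 6960·7.620
→ Cₑ = (6960·7.620 − 6660·0) / 300.0 = 176.8 mg/L.

177 mg/L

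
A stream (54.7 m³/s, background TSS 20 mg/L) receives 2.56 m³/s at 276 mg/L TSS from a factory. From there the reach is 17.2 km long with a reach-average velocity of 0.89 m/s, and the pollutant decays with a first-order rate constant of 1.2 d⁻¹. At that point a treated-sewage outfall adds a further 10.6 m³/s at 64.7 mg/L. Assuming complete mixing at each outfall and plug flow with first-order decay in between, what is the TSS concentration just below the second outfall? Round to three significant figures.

Mixed concentration C = ΣQC/ΣQ = (54.70·20.00 + 2.560·276.0) / 57.26 = 1801/57.26 = 31.45 mg/L; combined flow 57.26 m³/s.
Travel time t = 17.2·1000 / 0.89 = 19330 s = 5.368 h.
Decay over the reach: 31.45·exp(−kt) = 31.45·0.7646 = 24.04 mg/L.
At the second outfall, C = (57.26·24.04 + 10.60·64.70) / (57.26 + 10.60) = 30.39 mg/L.

30.4 mg/L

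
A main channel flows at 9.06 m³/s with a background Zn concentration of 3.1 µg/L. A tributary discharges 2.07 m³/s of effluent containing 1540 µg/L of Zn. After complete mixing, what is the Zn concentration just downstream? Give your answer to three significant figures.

Conservation of mass: C = (9.060·3.100 + 2.070·1540) / 11.13 = 3216/11.13 = 288.9 µg/L.

289 µg/L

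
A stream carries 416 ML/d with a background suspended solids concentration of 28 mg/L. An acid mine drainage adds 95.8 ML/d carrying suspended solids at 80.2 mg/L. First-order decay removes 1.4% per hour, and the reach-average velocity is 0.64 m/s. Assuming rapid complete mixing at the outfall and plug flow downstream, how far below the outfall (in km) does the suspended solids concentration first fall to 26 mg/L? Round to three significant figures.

61.0 km

After mixing, C = (416.0·28.00 + 95.80·80.20) / 511.8 = 19330/511.8 = 37.77 mg/L.
1.4%/h lost → k = −ln(1 − 0.014) = 0.01410 h⁻¹.
Set 37.77·exp(−k·t) = 26 → t = ln(37.77/26)/k = 95350 s = 26.49 h.
Distance = v·t = 0.64·95350 = 61030 m = 61.03 km.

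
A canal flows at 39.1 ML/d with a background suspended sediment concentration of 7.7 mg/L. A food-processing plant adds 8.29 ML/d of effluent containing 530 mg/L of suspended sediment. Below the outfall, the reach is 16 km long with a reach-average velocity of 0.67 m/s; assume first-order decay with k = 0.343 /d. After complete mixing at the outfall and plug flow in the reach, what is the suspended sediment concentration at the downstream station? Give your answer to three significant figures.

Conservation of mass: C = (39.10·7.700 + 8.290·530.0) / 47.39 = 4695/47.39 = 99.07 mg/L.
Travel time t = 16·1000 / 0.67 = 23880 s = 6.633 h.
After decay, C = 99.07 × e^(−kt) = 99.07 × 0.9096 = 90.11 mg/L.

90.1 mg/L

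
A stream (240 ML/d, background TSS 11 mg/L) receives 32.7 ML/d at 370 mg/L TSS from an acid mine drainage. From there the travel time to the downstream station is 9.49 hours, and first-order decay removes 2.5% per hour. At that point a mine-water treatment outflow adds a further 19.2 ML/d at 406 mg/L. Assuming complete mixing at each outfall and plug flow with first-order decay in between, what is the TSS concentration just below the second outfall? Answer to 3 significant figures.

Flow-weighted average: C = (240.0·11.00 + 32.70·370.0) / 272.7 = 14740/272.7 = 54.05 mg/L; combined flow 272.7 ML/d.
2.5%/h lost → k = −ln(1 − 0.025) = 0.02532 h⁻¹.
Applying C = C₀e^(−kt): 54.05 × 0.7864 = 42.50 mg/L.
Second outfall: C = (272.7·42.50 + 19.20·406.0)/291.9 = 66.41 mg/L.

66.4 mg/L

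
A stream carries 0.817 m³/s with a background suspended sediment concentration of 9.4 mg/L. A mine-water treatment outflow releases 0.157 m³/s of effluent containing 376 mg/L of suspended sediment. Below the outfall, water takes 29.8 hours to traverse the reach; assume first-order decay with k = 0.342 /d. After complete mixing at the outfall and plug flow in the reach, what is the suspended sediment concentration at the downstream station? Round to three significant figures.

After mixing, C = (0.8170·9.400 + 0.1570·376.0) / 0.9740 = 66.71/0.9740 = 68.49 mg/L.
Applying C = C₀e^(−kt): 68.49 × 0.6540 = 44.79 mg/L.

44.8 mg/L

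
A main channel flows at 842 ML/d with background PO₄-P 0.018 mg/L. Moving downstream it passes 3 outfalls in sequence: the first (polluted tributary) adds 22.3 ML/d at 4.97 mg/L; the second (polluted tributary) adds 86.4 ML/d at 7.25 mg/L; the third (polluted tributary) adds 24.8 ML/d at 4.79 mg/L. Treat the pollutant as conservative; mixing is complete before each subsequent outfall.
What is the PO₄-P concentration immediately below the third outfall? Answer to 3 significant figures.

Below outfall 1: Q → 864.3 ML/d, C = (842.0·0.01800 + 22.30·4.970)/864.3 = 0.1458 mg/L.
Below outfall 2: Q → 950.7 ML/d, C = (864.3·0.1458 + 86.40·7.250)/950.7 = 0.7914 mg/L.
Below outfall 3: Q → 975.5 ML/d, C = (950.7·0.7914 + 24.80·4.790)/975.5 = 0.8931 mg/L.

0.893 mg/L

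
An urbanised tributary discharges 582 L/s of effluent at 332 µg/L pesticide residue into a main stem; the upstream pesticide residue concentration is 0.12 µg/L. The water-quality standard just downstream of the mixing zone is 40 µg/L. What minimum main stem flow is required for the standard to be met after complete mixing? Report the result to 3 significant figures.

Set C_mix = 40: (Q·0.1200 + 582.0·332.0) / (Q + 582.0) = 40
→ Q = 582.0·(332.0 − 40)/(40 − 0.1200) = 4261 L/s.

4260 L/s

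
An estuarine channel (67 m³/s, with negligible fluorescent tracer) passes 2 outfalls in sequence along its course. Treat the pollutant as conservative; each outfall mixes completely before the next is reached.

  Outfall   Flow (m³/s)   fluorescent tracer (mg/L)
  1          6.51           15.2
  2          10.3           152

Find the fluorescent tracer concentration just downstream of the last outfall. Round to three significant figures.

Outfall 1: combined Q = 73.51 m³/s; C = (67.00·0 + 6.510·15.20)/73.51 = 1.346 mg/L.
Outfall 2: combined Q = 83.81 m³/s; C = (73.51·1.346 + 10.30·152.0)/83.81 = 19.86 mg/L.

19.9 mg/L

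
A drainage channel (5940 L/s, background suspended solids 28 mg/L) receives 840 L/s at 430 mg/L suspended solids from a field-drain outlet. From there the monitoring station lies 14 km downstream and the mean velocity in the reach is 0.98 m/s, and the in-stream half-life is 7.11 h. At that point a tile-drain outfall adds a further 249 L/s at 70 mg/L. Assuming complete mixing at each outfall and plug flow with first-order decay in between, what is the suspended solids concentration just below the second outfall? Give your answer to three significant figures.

Mixed concentration C = ΣQC/ΣQ = (5940·28.00 + 840.0·430.0) / 6780 = 527500/6780 = 77.81 mg/L; combined flow 6780 L/s.
Travel time t = 14·1000 / 0.98 = 14290 s = 3.968 h.
Half-life 7.11 h → k = ln 2 / 7.11 = 0.09749 h⁻¹ = 2.340 d⁻¹.
Applying C = C₀e^(−kt): 77.81 × 0.6792 = 52.84 mg/L.
At the second outfall, C = (6780·52.84 + 249.0·70.00) / (6780 + 249.0) = 53.45 mg/L.

53.5 mg/L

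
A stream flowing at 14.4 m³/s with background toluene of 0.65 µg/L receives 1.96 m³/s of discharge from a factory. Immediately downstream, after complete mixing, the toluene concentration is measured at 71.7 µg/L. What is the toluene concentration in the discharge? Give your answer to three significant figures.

594 µg/L

Mass balance: 14.40·0.6500 + 1.960·Cₑ = 16.36·71.70
→ Cₑ = (16.36·71.70 − 14.40·0.6500) / 1.960 = 593.7 µg/L.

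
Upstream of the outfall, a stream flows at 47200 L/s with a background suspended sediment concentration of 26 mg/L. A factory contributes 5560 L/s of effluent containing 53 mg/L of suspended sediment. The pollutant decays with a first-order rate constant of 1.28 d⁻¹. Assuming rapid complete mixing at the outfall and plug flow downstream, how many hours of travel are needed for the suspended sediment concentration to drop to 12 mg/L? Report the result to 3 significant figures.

16.4 h

Mixed concentration C = ΣQC/ΣQ = (47200·26.00 + 5560·53.00) / 52760 = 1522000/52760 = 28.85 mg/L.
28.85·exp(−k·t) = 12 → t = ln(28.85/12)/k = 59200 s = 16.44 h.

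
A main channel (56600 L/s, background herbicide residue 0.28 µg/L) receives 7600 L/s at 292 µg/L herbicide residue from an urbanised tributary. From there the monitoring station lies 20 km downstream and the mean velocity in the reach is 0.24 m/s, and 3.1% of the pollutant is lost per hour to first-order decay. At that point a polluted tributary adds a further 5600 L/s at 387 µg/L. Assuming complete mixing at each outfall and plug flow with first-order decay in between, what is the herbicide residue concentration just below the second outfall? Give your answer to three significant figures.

46.5 µg/L

After mixing, C = (56600·0.2800 + 7600·292.0) / 64200 = 2235000/64200 = 34.81 µg/L; combined flow 64200 L/s.
Travel time t = 20·1000 / 0.24 = 83330 s = 23.15 h.
3.1%/h lost → k = −ln(1 − 0.031) = 0.03149 h⁻¹.
Decay over the reach: 34.81·exp(−kt) = 34.81·0.4824 = 16.79 µg/L.
At the second outfall, C = (64200·16.79 + 5600·387.0) / (64200 + 5600) = 46.50 µg/L.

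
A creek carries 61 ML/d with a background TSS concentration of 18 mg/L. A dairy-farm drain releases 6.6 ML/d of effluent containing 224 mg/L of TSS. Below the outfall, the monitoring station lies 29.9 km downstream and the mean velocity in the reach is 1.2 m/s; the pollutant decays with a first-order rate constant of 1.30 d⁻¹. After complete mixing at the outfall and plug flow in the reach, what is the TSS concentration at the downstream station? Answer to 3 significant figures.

26.2 mg/L

Mixed concentration C = ΣQC/ΣQ = (61.00·18.00 + 6.600·224.0) / 67.60 = 2576/67.60 = 38.11 mg/L.
Travel time t = 29.9·1000 / 1.2 = 24920 s = 6.921 h.
Applying C = C₀e^(−kt): 38.11 × 0.6874 = 26.20 mg/L.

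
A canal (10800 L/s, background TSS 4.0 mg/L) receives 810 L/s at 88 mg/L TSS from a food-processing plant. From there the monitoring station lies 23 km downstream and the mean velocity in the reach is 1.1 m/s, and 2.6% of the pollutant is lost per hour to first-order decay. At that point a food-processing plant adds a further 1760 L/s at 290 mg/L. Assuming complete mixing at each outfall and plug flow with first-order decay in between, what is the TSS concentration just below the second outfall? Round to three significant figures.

Mixed concentration C = ΣQC/ΣQ = (10800·4.000 + 810.0·88.00) / 11610 = 114500/11610 = 9.860 mg/L; combined flow 11610 L/s.
Travel time t = 23·1000 / 1.1 = 20910 s = 5.808 h.
2.6%/h lost → k = −ln(1 − 0.026) = 0.02634 h⁻¹.
First-order decay: C = 9.860·exp(−k·t) = 9.860·0.8581 = 8.461 mg/L.
Second outfall: C = (11610·8.461 + 1760·290.0)/13370 = 45.52 mg/L.

45.5 mg/L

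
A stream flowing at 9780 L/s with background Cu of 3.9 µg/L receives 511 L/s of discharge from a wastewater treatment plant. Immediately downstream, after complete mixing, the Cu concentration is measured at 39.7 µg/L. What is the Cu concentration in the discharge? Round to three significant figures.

Mass balance: 9780·3.900 + 511.0·Cₑ = 10290·39.70
→ Cₑ = (10290·39.70 − 9780·3.900) / 511.0 = 724.9 µg/L.

725 µg/L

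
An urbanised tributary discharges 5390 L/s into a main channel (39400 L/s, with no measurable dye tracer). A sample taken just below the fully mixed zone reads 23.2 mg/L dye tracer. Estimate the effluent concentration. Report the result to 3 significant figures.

193 mg/L

Mass balance: 39400·0 + 5390·Cₑ = 44790·23.20
→ Cₑ = (44790·23.20 − 39400·0) / 5390 = 192.8 mg/L.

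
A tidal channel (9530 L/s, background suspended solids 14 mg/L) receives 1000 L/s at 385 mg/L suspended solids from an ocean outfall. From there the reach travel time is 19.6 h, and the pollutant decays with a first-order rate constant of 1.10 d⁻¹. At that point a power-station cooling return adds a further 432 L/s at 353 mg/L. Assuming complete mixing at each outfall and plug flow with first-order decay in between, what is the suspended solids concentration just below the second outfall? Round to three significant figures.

33.2 mg/L

Conservation of mass: C = (9530·14.00 + 1000·385.0) / 10530 = 518400/10530 = 49.23 mg/L; combined flow 10530 L/s.
Decay over the reach: 49.23·exp(−kt) = 49.23·0.4072 = 20.05 mg/L.
At the second outfall, C = (10530·20.05 + 432.0·353.0) / (10530 + 432.0) = 33.17 mg/L.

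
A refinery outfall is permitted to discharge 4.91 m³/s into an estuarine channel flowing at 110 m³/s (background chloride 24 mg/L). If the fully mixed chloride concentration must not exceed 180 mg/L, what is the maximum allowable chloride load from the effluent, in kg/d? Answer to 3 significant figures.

1560000 kg/d

Mass balance at the limit: 110.0·24.00 + 4.910·Cₑ = 114.9·180 → Cₑ = 3675 mg/L.
Load = 4.910 m³/s × 3675 g/m³ × 86 400 s/d = 1559000 kg/d.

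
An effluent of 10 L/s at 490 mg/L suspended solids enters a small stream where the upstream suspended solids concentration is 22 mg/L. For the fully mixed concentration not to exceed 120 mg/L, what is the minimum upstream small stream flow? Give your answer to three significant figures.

Set C_mix = 120: (Q·22.00 + 10.00·490.0) / (Q + 10.00) = 120
→ Q = 10.00·(490.0 − 120)/(120 − 22.00) = 37.76 L/s.

37.8 L/s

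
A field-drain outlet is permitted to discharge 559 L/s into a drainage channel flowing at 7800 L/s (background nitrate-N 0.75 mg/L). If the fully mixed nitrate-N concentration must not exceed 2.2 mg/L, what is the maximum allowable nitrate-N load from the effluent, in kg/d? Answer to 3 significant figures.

Mass balance at the limit: 7800·0.7500 + 559.0·Cₑ = 8359·2.2 → Cₑ = 22.43 mg/L.
559.0 L/s = 0.5590 m³/s. Load = 0.5590 m³/s × 22.43 g/m³ × 86 400 s/d = 1083 kg/d.

1080 kg/d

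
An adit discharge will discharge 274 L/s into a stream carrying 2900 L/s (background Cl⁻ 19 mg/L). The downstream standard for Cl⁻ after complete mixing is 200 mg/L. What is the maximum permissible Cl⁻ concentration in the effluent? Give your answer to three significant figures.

At the limit, (Qr·Cr + Qe·Cₑ)/(Qr + Qe) = 200:
Cₑ = (3174·200 − 2900·19.00) / 274.0 = 2116 mg/L.

2120 mg/L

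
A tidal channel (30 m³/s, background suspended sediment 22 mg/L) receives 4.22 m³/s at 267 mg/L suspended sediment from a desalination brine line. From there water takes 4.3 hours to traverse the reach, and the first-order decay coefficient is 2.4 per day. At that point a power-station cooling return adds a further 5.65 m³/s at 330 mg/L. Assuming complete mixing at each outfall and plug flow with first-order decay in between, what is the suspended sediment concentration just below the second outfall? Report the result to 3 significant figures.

75.9 mg/L

Mass balance: C = (30.00·22.00 + 4.220·267.0) / 34.22 = 1787/34.22 = 52.21 mg/L; combined flow 34.22 m³/s.
After decay, C = 52.21 × e^(−kt) = 52.21 × 0.6505 = 33.97 mg/L.
Second outfall: C = (34.22·33.97 + 5.650·330.0)/39.87 = 75.92 mg/L.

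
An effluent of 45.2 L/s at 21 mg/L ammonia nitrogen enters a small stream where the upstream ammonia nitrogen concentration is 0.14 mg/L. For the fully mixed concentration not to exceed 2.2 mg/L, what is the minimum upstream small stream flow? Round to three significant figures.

Set C_mix = 2.2: (Q·0.1400 + 45.20·21.00) / (Q + 45.20) = 2.2
→ Q = 45.20·(21.00 − 2.2)/(2.2 − 0.1400) = 412.5 L/s.

413 L/s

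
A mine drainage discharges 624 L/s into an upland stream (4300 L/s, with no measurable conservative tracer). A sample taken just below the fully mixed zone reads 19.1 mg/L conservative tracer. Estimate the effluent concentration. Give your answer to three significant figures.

151 mg/L

Mass balance: 4300·0 + 624.0·Cₑ = 4924·19.10
→ Cₑ = (4924·19.10 − 4300·0) / 624.0 = 150.7 mg/L.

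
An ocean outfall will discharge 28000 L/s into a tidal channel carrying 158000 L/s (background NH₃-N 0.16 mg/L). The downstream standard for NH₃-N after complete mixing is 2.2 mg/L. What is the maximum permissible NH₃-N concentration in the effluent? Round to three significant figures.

At the limit, (Qr·Cr + Qe·Cₑ)/(Qr + Qe) = 2.2:
Cₑ = (186000·2.2 − 158000·0.1600) / 28000 = 13.71 mg/L.

13.7 mg/L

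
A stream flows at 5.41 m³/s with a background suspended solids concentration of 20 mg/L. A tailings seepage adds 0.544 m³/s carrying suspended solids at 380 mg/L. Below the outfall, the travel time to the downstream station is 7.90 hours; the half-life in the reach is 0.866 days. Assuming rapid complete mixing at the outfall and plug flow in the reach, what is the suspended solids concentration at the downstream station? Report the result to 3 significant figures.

40.6 mg/L

After mixing, C = (5.410·20.00 + 0.5440·380.0) / 5.954 = 314.9/5.954 = 52.89 mg/L.
Half-life 0.866 d → k = ln 2 / 0.866 = 0.8004 d⁻¹.
First-order decay: C = 52.89·exp(−k·t) = 52.89·0.7684 = 40.64 mg/L.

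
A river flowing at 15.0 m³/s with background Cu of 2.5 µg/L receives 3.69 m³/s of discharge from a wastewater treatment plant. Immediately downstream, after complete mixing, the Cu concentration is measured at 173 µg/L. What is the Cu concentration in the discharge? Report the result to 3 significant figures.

866 µg/L

Mass balance: 15.00·2.500 + 3.690·Cₑ = 18.69·173.0
→ Cₑ = (18.69·173.0 − 15.00·2.500) / 3.690 = 866.1 µg/L.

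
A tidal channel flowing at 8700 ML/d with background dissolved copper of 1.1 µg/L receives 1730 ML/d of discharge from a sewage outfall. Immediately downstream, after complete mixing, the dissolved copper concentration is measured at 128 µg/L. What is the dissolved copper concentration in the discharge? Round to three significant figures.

766 µg/L

Mass balance: 8700·1.100 + 1730·Cₑ = 10430·128.0
→ Cₑ = (10430·128.0 − 8700·1.100) / 1730 = 766.2 µg/L.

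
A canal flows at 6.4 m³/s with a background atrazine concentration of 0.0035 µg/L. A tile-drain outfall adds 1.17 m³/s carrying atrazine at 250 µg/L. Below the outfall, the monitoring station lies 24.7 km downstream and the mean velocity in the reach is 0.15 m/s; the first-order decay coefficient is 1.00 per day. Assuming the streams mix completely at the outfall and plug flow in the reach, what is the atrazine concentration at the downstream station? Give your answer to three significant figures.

5.75 µg/L

Mass balance: C = (6.400·0.003500 + 1.170·250.0) / 7.570 = 292.5/7.570 = 38.64 µg/L.
Travel time t = 24.7·1000 / 0.15 = 164700 s = 45.74 h.
Decay over the reach: 38.64·exp(−kt) = 38.64·0.1487 = 5.746 µg/L.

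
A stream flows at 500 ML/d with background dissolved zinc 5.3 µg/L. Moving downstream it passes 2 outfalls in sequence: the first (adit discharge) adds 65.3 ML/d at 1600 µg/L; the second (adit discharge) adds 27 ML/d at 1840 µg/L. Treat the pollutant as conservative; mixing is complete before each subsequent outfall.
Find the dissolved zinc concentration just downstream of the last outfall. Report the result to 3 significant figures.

Outfall 1: combined Q = 565.3 ML/d; C = (500.0·5.300 + 65.30·1600)/565.3 = 189.5 µg/L.
Outfall 2: combined Q = 592.3 ML/d; C = (565.3·189.5 + 27.00·1840)/592.3 = 264.7 µg/L.

265 µg/L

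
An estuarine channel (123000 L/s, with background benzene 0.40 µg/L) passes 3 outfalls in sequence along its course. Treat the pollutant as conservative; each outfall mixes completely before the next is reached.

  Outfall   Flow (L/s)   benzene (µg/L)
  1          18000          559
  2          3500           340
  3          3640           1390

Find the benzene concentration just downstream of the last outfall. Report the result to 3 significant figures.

110 µg/L

Below outfall 1: Q → 141000 L/s, C = (123000·0.4000 + 18000·559.0)/141000 = 71.71 µg/L.
Below outfall 2: Q → 144500 L/s, C = (141000·71.71 + 3500·340.0)/144500 = 78.21 µg/L.
Below outfall 3: Q → 148100 L/s, C = (144500·78.21 + 3640·1390)/148100 = 110.4 µg/L.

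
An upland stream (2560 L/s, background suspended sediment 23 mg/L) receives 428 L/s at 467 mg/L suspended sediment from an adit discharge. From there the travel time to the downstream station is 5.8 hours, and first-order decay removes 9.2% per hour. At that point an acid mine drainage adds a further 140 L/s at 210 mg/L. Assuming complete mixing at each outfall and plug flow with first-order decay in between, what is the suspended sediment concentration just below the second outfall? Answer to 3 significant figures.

Conservation of mass: C = (2560·23.00 + 428.0·467.0) / 2988 = 258800/2988 = 86.60 mg/L; combined flow 2988 L/s.
9.2%/h lost → k = −ln(1 − 0.092) = 0.09651 h⁻¹.
First-order decay: C = 86.60·exp(−k·t) = 86.60·0.5713 = 49.48 mg/L.
At the second outfall, C = (2988·49.48 + 140.0·210.0) / (2988 + 140.0) = 56.66 mg/L.

56.7 mg/L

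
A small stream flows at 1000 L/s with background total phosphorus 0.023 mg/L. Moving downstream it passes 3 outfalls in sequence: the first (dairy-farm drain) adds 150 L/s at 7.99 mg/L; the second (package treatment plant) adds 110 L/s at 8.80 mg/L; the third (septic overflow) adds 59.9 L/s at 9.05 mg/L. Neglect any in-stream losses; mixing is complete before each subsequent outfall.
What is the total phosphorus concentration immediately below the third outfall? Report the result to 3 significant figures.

2.07 mg/L

After outfall 1: Q = 1000 + 150.0 = 1150 L/s; C = (1000·0.02300 + 150.0·7.990)/1150 = 1.062 mg/L.
After outfall 2: Q = 1150 + 110.0 = 1260 L/s; C = (1150·1.062 + 110.0·8.800)/1260 = 1.738 mg/L.
After outfall 3: Q = 1260 + 59.90 = 1320 L/s; C = (1260·1.738 + 59.90·9.050)/1320 = 2.070 mg/L.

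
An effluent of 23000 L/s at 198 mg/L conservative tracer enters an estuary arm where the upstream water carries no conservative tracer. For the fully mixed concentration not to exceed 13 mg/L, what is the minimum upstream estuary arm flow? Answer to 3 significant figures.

327000 L/s

Set C_mix = 13: (Q·0 + 23000·198.0) / (Q + 23000) = 13
→ Q = 23000·(198.0 − 13)/(13 − 0) = 327300 L/s.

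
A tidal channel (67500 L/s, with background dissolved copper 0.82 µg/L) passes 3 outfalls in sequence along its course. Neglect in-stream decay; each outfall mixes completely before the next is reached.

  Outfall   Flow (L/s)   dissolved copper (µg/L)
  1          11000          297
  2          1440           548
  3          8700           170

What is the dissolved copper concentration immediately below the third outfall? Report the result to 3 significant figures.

After outfall 1: Q = 67500 + 11000 = 78500 L/s; C = (67500·0.8200 + 11000·297.0)/78500 = 42.32 µg/L.
After outfall 2: Q = 78500 + 1440 = 79940 L/s; C = (78500·42.32 + 1440·548.0)/79940 = 51.43 µg/L.
After outfall 3: Q = 79940 + 8700 = 88640 L/s; C = (79940·51.43 + 8700·170.0)/88640 = 63.07 µg/L.

63.1 µg/L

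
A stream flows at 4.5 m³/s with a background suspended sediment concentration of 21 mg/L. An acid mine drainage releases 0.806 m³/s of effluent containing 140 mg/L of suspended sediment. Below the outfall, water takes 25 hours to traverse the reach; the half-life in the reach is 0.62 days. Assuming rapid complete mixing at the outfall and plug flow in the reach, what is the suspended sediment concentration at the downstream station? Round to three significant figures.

12.2 mg/L

Mixed concentration C = ΣQC/ΣQ = (4.500·21.00 + 0.8060·140.0) / 5.306 = 207.3/5.306 = 39.08 mg/L.
Half-life 0.62 d → k = ln 2 / 0.62 = 1.118 d⁻¹.
Decay over the reach: 39.08·exp(−kt) = 39.08·0.3121 = 12.19 mg/L.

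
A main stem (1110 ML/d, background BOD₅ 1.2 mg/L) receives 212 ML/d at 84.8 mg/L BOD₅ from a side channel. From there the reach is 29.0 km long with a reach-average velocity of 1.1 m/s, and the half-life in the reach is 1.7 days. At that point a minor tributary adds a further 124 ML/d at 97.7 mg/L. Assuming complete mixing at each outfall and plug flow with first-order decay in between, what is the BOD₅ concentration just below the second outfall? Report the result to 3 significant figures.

Mixed concentration C = ΣQC/ΣQ = (1110·1.200 + 212.0·84.80) / 1322 = 19310/1322 = 14.61 mg/L; combined flow 1322 ML/d.
Travel time t = 29.0·1000 / 1.1 = 26360 s = 7.323 h.
Half-life 1.7 d → k = ln 2 / 1.7 = 0.4077 d⁻¹.
After decay, C = 14.61 × e^(−kt) = 14.61 × 0.8830 = 12.90 mg/L.
At the second outfall, C = (1322·12.90 + 124.0·97.70) / (1322 + 124.0) = 20.17 mg/L.

20.2 mg/L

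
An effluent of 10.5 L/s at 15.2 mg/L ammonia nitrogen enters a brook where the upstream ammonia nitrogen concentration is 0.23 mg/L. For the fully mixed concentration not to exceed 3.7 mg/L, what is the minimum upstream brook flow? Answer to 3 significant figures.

34.8 L/s

Set C_mix = 3.7: (Q·0.2300 + 10.50·15.20) / (Q + 10.50) = 3.7
→ Q = 10.50·(15.20 − 3.7)/(3.7 − 0.2300) = 34.80 L/s.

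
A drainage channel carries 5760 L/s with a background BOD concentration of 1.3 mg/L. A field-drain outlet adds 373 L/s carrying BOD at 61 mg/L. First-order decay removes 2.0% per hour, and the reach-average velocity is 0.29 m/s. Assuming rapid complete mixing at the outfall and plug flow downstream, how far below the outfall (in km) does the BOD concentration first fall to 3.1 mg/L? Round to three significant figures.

24.0 km

Mixed concentration C = ΣQC/ΣQ = (5760·1.300 + 373.0·61.00) / 6133 = 30240/6133 = 4.931 mg/L.
2.0%/h lost → k = −ln(1 − 0.02) = 0.02020 h⁻¹.
Set 4.931·exp(−k·t) = 3.1 → t = ln(4.931/3.1)/k = 82700 s = 22.97 h.
Distance = v·t = 0.29·82700 = 23980 m = 23.98 km.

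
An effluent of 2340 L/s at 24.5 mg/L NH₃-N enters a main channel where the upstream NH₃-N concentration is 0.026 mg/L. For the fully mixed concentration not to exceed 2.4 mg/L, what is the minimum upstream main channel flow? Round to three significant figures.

Set C_mix = 2.4: (Q·0.02600 + 2340·24.50) / (Q + 2340) = 2.4
→ Q = 2340·(24.50 − 2.4)/(2.4 − 0.02600) = 21780 L/s.

21800 L/s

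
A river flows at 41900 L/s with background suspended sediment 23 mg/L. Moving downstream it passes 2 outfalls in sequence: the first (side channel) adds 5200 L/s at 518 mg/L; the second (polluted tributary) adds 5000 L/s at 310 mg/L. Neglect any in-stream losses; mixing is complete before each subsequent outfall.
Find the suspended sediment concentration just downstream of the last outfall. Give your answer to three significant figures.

99.9 mg/L

Below outfall 1: Q → 47100 L/s, C = (41900·23.00 + 5200·518.0)/47100 = 77.65 mg/L.
Below outfall 2: Q → 52100 L/s, C = (47100·77.65 + 5000·310.0)/52100 = 99.95 mg/L.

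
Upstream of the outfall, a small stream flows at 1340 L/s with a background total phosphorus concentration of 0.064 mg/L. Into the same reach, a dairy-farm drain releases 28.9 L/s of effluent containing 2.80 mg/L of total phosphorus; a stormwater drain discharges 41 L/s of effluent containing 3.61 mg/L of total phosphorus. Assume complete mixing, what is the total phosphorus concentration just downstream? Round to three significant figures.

After mixing, C = (1340·0.06400 + 28.90·2.800 + 41.00·3.610) / 1410 = 314.7/1410 = 0.2232 mg/L.

0.223 mg/L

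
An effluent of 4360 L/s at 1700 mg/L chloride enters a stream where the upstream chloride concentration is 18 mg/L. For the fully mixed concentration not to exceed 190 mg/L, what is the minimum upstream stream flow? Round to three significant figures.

38300 L/s

Set C_mix = 190: (Q·18.00 + 4360·1700) / (Q + 4360) = 190
→ Q = 4360·(1700 − 190)/(190 − 18.00) = 38280 L/s.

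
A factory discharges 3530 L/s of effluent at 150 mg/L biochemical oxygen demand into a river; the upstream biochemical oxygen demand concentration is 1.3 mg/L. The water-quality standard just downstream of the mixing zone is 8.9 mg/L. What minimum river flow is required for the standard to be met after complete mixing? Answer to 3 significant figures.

Set C_mix = 8.9: (Q·1.300 + 3530·150.0) / (Q + 3530) = 8.9
→ Q = 3530·(150.0 − 8.9)/(8.9 − 1.300) = 65540 L/s.

65500 L/s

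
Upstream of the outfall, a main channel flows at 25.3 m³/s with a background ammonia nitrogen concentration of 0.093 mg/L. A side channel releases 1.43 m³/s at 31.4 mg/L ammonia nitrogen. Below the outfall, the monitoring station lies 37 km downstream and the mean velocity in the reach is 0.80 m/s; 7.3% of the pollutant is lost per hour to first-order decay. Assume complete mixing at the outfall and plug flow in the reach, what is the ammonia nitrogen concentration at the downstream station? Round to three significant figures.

0.668 mg/L

Mass balance: C = (25.30·0.09300 + 1.430·31.40) / 26.73 = 47.25/26.73 = 1.768 mg/L.
Travel time t = 37·1000 / 0.80 = 46250 s = 12.85 h.
7.3%/h lost → k = −ln(1 − 0.073) = 0.07580 h⁻¹.
After decay, C = 1.768 × e^(−kt) = 1.768 × 0.3776 = 0.6676 mg/L.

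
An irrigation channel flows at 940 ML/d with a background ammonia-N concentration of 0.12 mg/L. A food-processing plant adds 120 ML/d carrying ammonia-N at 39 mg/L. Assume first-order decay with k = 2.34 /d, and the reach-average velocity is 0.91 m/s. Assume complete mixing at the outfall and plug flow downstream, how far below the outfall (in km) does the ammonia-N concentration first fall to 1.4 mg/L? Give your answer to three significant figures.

39.4 km

Conservation of mass: C = (940.0·0.1200 + 120.0·39.00) / 1060 = 4793/1060 = 4.522 mg/L.
Set 4.522·exp(−k·t) = 1.4 → t = ln(4.522/1.4)/k = 43290 s = 12.02 h.
Distance = v·t = 0.91·43290 = 39390 m = 39.39 km.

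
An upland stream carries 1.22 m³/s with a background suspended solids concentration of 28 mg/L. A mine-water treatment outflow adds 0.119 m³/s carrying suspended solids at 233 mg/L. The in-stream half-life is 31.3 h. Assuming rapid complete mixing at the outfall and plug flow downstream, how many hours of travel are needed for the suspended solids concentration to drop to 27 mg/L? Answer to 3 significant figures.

24.3 h

Conservation of mass: C = (1.220·28.00 + 0.1190·233.0) / 1.339 = 61.89/1.339 = 46.22 mg/L.
Half-life 31.3 h → k = ln 2 / 31.3 = 0.02215 h⁻¹ = 0.5315 d⁻¹.
46.22·exp(−k·t) = 27 → t = ln(46.22/27)/k = 87390 s = 24.27 h.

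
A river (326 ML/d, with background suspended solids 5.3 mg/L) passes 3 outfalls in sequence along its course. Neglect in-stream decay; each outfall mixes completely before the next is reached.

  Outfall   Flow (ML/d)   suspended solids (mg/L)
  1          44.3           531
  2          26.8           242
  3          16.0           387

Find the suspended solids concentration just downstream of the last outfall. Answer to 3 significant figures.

91.8 mg/L

After outfall 1: Q = 326.0 + 44.30 = 370.3 ML/d; C = (326.0·5.300 + 44.30·531.0)/370.3 = 68.19 mg/L.
After outfall 2: Q = 370.3 + 26.80 = 397.1 ML/d; C = (370.3·68.19 + 26.80·242.0)/397.1 = 79.92 mg/L.
After outfall 3: Q = 397.1 + 16.00 = 413.1 ML/d; C = (397.1·79.92 + 16.00·387.0)/413.1 = 91.81 mg/L.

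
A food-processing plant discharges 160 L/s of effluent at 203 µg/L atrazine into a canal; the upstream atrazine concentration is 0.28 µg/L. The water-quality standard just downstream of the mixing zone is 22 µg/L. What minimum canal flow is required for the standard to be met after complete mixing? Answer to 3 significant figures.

1330 L/s

Set C_mix = 22: (Q·0.2800 + 160.0·203.0) / (Q + 160.0) = 22
→ Q = 160.0·(203.0 − 22)/(22 − 0.2800) = 1333 L/s.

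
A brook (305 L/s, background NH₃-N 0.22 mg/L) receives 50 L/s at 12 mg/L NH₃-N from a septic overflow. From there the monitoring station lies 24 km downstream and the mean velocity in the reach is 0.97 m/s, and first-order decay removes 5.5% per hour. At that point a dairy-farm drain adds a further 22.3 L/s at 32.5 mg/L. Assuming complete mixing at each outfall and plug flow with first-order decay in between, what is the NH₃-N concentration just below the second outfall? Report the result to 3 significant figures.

3.12 mg/L

Mixed concentration C = ΣQC/ΣQ = (305.0·0.2200 + 50.00·12.00) / 355.0 = 667.1/355.0 = 1.879 mg/L; combined flow 355.0 L/s.
Travel time t = 24·1000 / 0.97 = 24740 s = 6.873 h.
5.5%/h lost → k = −ln(1 − 0.055) = 0.05657 h⁻¹.
Decay over the reach: 1.879·exp(−kt) = 1.879·0.6779 = 1.274 mg/L.
Second outfall: C = (355.0·1.274 + 22.30·32.50)/377.3 = 3.119 mg/L.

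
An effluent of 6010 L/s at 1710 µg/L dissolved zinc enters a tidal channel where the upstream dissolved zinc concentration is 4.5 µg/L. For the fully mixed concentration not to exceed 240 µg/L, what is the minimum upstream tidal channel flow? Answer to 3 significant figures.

Set C_mix = 240: (Q·4.500 + 6010·1710) / (Q + 6010) = 240
→ Q = 6010·(1710 − 240)/(240 − 4.500) = 37510 L/s.

37500 L/s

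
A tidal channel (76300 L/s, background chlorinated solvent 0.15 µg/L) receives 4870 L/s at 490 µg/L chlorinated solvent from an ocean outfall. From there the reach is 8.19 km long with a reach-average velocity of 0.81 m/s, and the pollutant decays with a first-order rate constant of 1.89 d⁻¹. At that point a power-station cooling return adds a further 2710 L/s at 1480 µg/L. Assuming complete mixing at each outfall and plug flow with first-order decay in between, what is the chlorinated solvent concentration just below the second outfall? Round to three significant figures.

Mass balance: C = (76300·0.1500 + 4870·490.0) / 81170 = 2398000/81170 = 29.54 µg/L; combined flow 81170 L/s.
Travel time t = 8.19·1000 / 0.81 = 10110 s = 2.809 h.
First-order decay: C = 29.54·exp(−k·t) = 29.54·0.8016 = 23.68 µg/L.
Second outfall: C = (81170·23.68 + 2710·1480)/83880 = 70.73 µg/L.

70.7 µg/L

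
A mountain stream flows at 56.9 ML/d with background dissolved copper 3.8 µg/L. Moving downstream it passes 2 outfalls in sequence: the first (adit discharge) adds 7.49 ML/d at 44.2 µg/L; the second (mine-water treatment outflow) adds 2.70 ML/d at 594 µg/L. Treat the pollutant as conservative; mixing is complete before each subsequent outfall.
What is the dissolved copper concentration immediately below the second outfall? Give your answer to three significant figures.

32.1 µg/L

After outfall 1: Q = 56.90 + 7.490 = 64.39 ML/d; C = (56.90·3.800 + 7.490·44.20)/64.39 = 8.499 µg/L.
After outfall 2: Q = 64.39 + 2.700 = 67.09 ML/d; C = (64.39·8.499 + 2.700·594.0)/67.09 = 32.06 µg/L.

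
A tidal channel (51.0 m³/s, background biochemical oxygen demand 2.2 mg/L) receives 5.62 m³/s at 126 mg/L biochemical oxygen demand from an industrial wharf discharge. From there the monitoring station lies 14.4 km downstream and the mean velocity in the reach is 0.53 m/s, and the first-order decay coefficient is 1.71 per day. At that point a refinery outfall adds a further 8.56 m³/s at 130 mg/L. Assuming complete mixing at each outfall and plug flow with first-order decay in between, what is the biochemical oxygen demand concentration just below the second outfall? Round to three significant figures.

Flow-weighted average: C = (51.00·2.200 + 5.620·126.0) / 56.62 = 820.3/56.62 = 14.49 mg/L; combined flow 56.62 m³/s.
Travel time t = 14.4·1000 / 0.53 = 27170 s = 7.547 h.
Decay over the reach: 14.49·exp(−kt) = 14.49·0.5841 = 8.462 mg/L.
At the second outfall, C = (56.62·8.462 + 8.560·130.0) / (56.62 + 8.560) = 24.42 mg/L.

24.4 mg/L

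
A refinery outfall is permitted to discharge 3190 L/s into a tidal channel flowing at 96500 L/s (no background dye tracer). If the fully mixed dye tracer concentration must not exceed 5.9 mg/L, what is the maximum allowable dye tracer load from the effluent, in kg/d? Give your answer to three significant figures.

Mass balance at the limit: 96500·0 + 3190·Cₑ = 99690·5.9 → Cₑ = 184.4 mg/L.
3190 L/s = 3.190 m³/s. Load = 3.190 m³/s × 184.4 g/m³ × 86 400 s/d = 50820 kg/d.

50800 kg/d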